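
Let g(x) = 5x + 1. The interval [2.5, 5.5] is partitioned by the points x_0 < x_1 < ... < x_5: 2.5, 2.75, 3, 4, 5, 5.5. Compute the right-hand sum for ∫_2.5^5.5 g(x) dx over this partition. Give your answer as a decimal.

68.9375

Subinterval widths: 0.25, 0.25, 1, 1, 0.5.
Right endpoints: 2.75, 3, 4, 5, 5.5.
g(2.75) = 14.75, g(3) = 16, g(4) = 21, g(5) = 26, g(5.5) = 28.5.
Sum = Σ Δx_i · g(x_i).
Sum = 68.9375.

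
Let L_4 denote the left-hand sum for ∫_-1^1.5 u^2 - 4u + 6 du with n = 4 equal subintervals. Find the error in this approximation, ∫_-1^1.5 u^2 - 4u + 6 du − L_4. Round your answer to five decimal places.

-2.89714

Exact integral: ∫_-1^1.5 f(u) du ≈ 13.9583333.
L_4 = 16.85546875.
Error ≈ 13.9583333 − 16.85546875 ≈ -2.89714.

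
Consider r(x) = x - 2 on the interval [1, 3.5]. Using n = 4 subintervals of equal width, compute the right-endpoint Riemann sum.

Δx = (3.5 − 1)/4 = 0.625.
Right endpoints: 1.625, 2.25, 2.875, 3.5.
r(1.625) = -0.375, r(2.25) = 0.25, r(2.875) = 0.875, r(3.5) = 1.5.
Sum = Δx · [r(1.625) + r(2.25) + r(2.875) + r(3.5)].
Sum = 1.40625.

1.40625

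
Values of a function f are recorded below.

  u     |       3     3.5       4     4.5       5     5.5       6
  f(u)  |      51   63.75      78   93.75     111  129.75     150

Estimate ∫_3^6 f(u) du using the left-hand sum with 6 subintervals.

263.625

Δu = 0.5.
Sum = 0.5·[51 + 63.75 + 78 + 93.75 + 111 + 129.75] = 263.625.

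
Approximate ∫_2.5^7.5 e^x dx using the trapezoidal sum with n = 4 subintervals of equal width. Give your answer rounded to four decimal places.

Δx = (7.5 − 2.5)/4 = 1.25.
f(2.5) ≈ 12.1825, f(3.75) ≈ 42.5211, f(5) ≈ 148.4132, f(6.25) ≈ 518.0128, f(7.5) ≈ 1808.0424.
T_4 = (Δx/2)·[f(x_0) + 2f(x_1) + 2f(x_2) + 2f(x_3) + f(x_4)].
Sum ≈ 2023.8244.

2023.8244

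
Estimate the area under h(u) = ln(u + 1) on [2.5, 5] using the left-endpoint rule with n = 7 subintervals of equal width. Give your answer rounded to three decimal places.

3.768

Δu = (5 − 2.5)/7 = 5/14.
Left endpoints: 2.5, 20/7, 45/14, 25/7, 55/14, 30/7, 65/14.
h(2.5) ≈ 1.253, h(20/7) ≈ 1.350, h(45/14) ≈ 1.438, h(25/7) ≈ 1.520, h(55/14) ≈ 1.595, h(30/7) ≈ 1.665, h(65/14) ≈ 1.730.
Sum = Δu · [h(2.5) + h(20/7) + h(45/14) + ...].
Sum ≈ 3.768.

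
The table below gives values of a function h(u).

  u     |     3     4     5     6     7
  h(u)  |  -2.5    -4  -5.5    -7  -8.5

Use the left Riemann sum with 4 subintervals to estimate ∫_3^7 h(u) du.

-19

Δu = 1.
Sum = 1·[(-2.5) + (-4) + (-5.5) + (-7)] = -19.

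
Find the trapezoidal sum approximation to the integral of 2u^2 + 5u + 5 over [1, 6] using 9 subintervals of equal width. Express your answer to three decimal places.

Δu = (6 − 1)/9 = 5/9.
f(1) = 12, f(14/9) = 1427/81, f(19/9) = 1982/81, f(8/3) = 293/9, f(29/9) = 3392/81, f(34/9) = 4247/81, f(13/3) = 578/9, f(44/9) = 6257/81, f(49/9) = 7412/81, f(6) = 107.
T_9 = (Δu/2)·[f(u_0) + 2f(u_1) + ... + 2f(u_{8}) + f(u_9)].
Sum ≈ 256.348.

256.348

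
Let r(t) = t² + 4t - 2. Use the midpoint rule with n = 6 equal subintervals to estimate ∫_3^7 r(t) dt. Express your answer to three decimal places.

Δt = (7 − 3)/6 = 2/3.
Midpoints: 10/3, 4, 14/3, 16/3, 6, 20/3.
r(10/3) = 202/9, r(4) = 30, r(14/3) = 346/9, r(16/3) = 430/9, r(6) = 58, r(20/3) = 622/9.
Sum = Δt · [r(10/3) + r(4) + r(14/3) + ...].
Sum ≈ 177.185.

177.185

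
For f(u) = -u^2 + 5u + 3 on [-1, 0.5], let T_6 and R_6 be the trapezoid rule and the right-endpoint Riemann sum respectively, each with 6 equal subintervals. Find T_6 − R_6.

T_6 = 2.234375.
R_6 = 3.265625.
T_6 − R_6 = -1.03125.

-1.03125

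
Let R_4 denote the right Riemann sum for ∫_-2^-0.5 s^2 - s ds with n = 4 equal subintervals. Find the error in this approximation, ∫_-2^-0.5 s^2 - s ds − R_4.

0.94921875

Exact integral: ∫_-2^-0.5 f(s) ds = 4.5.
R_4 = 3.55078125.
Error = 4.5 − 3.55078125 = 0.94921875.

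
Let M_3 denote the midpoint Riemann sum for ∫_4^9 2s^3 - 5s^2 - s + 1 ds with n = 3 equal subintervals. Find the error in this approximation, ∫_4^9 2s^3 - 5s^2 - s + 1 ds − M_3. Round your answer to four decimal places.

Exact integral: ∫_4^9 f(s) ds ≈ 2016.666667.
M_3 ≈ 1977.314815.
Error ≈ 2016.666667 − 1977.314815 ≈ 39.3519.

39.3519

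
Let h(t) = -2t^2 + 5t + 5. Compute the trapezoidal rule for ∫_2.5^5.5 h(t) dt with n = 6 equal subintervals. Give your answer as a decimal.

Δt = (5.5 − 2.5)/6 = 0.5.
h(2.5) = 5, h(3) = 2, h(3.5) = -2, h(4) = -7, h(4.5) = -13, h(5) = -20, h(5.5) = -28.
T_6 = (Δt/2)·[h(t_0) + 2h(t_1) + ... + 2h(t_{5}) + h(t_6)].
Sum = -25.75.

-25.75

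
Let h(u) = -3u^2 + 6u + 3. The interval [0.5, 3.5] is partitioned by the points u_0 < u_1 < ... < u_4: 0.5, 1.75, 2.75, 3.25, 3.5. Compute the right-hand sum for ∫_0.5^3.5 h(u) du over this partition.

-5.578125

Subinterval widths: 1.25, 1, 0.5, 0.25.
Right endpoints: 1.75, 2.75, 3.25, 3.5.
h(1.75) = 4.3125, h(2.75) = -3.1875, h(3.25) = -9.1875, h(3.5) = -12.75.
Sum = Σ Δu_i · h(u_i).
Sum = -5.578125.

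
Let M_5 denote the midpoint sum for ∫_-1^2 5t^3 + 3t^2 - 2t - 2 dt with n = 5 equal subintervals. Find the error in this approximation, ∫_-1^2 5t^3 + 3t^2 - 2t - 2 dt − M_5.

0.945

Exact integral: ∫_-1^2 f(t) dt = 18.75.
M_5 = 17.805.
Error = 18.75 − 17.805 = 0.945.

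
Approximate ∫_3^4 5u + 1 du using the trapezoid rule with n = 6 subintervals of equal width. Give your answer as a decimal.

18.5

Δu = (4 − 3)/6 = 1/6.
f(3) = 16, f(19/6) = 101/6, f(10/3) = 53/3, f(3.5) = 18.5, f(11/3) = 58/3, f(23/6) = 121/6, f(4) = 21.
T_6 = (Δu/2)·[f(u_0) + 2f(u_1) + ... + 2f(u_{5}) + f(u_6)].
Sum = 18.5.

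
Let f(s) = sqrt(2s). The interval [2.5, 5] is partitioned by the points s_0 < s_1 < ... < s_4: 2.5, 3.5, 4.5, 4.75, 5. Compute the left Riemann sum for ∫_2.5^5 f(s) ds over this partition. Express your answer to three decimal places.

6.402

Subinterval widths: 1, 1, 0.25, 0.25.
Left endpoints: 2.5, 3.5, 4.5, 4.75.
f(2.5) ≈ 2.236, f(3.5) ≈ 2.646, f(4.5) ≈ 3.000, f(4.75) ≈ 3.082.
Sum = Σ Δs_i · f(s_i).
Sum ≈ 6.402.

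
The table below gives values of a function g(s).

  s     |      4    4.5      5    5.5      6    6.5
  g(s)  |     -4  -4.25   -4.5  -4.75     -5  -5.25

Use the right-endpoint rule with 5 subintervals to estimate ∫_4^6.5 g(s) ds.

-11.875

Δs = 0.5.
Sum = 0.5·[(-4.25) + (-4.5) + (-4.75) + (-5) + (-5.25)] = -11.875.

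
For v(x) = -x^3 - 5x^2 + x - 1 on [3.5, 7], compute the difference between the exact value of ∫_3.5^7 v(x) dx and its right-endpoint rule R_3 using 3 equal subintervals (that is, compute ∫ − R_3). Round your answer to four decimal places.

296.6939

Exact integral: ∫_3.5^7 v(x) dx ≈ -1048.067708.
R_3 ≈ -1344.761574.
Error ≈ -1048.067708 − (-1344.761574) ≈ 296.6939.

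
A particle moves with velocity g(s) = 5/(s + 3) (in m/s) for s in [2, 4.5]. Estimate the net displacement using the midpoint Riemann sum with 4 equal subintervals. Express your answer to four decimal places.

2.0255

Δs = (4.5 − 2)/4 = 0.625.
Midpoints: 2.3125, 2.9375, 3.5625, 4.1875.
g(2.3125) = 16/17, g(2.9375) = 16/19, g(3.5625) = 16/21, g(4.1875) = 16/23.
Sum = Δs · [g(2.3125) + g(2.9375) + g(3.5625) + g(4.1875)].
Sum ≈ 2.0255.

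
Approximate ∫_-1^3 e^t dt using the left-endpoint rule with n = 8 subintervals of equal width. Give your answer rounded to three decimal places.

15.197

Δt = (3 − (-1))/8 = 0.5.
Left endpoints: -1, -0.5, 0, 0.5, 1, 1.5, 2, 2.5.
f(-1) ≈ 0.368, f(-0.5) ≈ 0.607, f(0) ≈ 1.000, f(0.5) ≈ 1.649, f(1) ≈ 2.718, f(1.5) ≈ 4.482, f(2) ≈ 7.389, f(2.5) ≈ 12.182.
Sum = Δt · [f(-1) + f(-0.5) + f(0) + ...].
Sum ≈ 15.197.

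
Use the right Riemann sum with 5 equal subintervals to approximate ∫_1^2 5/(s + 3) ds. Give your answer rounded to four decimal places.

1.0911

Δs = (2 − 1)/5 = 0.2.
Right endpoints: 1.2, 1.4, 1.6, 1.8, 2.
f(1.2) = 25/21, f(1.4) = 25/22, f(1.6) = 25/23, f(1.8) = 25/24, f(2) = 1.
Sum = Δs · [f(1.2) + f(1.4) + f(1.6) + f(1.8) + f(2)].
Sum ≈ 1.0911.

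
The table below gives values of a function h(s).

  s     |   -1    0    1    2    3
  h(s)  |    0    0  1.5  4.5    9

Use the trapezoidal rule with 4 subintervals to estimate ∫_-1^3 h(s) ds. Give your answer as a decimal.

10.5

Δs = 1.
T_4 = (1/2)·[0 + 2·0 + 2·1.5 + 2·4.5 + 9] = 10.5.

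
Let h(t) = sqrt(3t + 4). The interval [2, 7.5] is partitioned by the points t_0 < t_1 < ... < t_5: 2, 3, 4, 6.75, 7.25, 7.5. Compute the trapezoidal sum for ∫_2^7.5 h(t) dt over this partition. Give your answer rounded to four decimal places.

Subinterval widths: 1, 1, 2.75, 0.5, 0.25.
h(2) ≈ 3.1623, h(3) ≈ 3.6056, h(4) ≈ 4.0000, h(6.75) ≈ 4.9244, h(7.25) ≈ 5.0744, h(7.5) ≈ 5.1478.
On each subinterval the trapezoid contributes (Δt_i/2)·[h(t_{i-1}) + h(t_i)].
Sum ≈ 23.2353.

23.2353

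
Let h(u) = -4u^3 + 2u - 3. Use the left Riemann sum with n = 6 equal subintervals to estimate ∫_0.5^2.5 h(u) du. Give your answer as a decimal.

-30

Δu = (2.5 − 0.5)/6 = 1/3.
Left endpoints: 0.5, 5/6, 7/6, 1.5, 11/6, 13/6.
h(0.5) = -2.5, h(5/6) = -197/54, h(7/6) = -379/54, h(1.5) = -13.5, h(11/6) = -1295/54, h(13/6) = -2125/54.
Sum = Δu · [h(0.5) + h(5/6) + h(7/6) + ...].
Sum = -30.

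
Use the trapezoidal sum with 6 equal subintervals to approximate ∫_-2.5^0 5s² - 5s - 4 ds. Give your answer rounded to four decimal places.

Δs = (0 − (-2.5))/6 = 5/12.
f(-2.5) = 39.75, f(-25/12) = 4049/144, f(-5/3) = 164/9, f(-1.25) = 10.0625, f(-5/6) = 131/36, f(-5/12) = -151/144, f(0) = -4.
T_6 = (Δs/2)·[f(s_0) + 2f(s_1) + ... + 2f(s_{5}) + f(s_6)].
Sum ≈ 32.0284.

32.0284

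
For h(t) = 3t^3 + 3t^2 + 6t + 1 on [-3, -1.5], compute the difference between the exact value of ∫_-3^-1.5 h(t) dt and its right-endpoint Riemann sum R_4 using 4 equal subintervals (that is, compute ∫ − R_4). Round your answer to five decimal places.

-10.57324

Exact integral: ∫_-3^-1.5 h(t) dt = -52.078125.
R_4 ≈ -41.5048828.
Error ≈ -52.078125 − (-41.5048828) ≈ -10.57324.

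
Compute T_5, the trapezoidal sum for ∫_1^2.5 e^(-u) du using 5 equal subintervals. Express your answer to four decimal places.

Δu = (2.5 − 1)/5 = 0.3.
f(1) ≈ 0.3679, f(1.3) ≈ 0.2725, f(1.6) ≈ 0.2019, f(1.9) ≈ 0.1496, f(2.2) ≈ 0.1108, f(2.5) ≈ 0.0821.
T_5 = (Δu/2)·[f(u_0) + 2f(u_1) + ... + 2f(u_{4}) + f(u_5)].
Sum ≈ 0.2879.

0.2879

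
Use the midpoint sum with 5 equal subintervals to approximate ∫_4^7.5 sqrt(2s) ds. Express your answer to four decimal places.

Δs = (7.5 − 4)/5 = 0.7.
Midpoints: 4.35, 5.05, 5.75, 6.45, 7.15.
f(4.35) ≈ 2.9496, f(5.05) ≈ 3.1780, f(5.75) ≈ 3.3912, f(6.45) ≈ 3.5917, f(7.15) ≈ 3.7815.
Sum = Δs · [f(4.35) + f(5.05) + f(5.75) + f(6.45) + f(7.15)].
Sum ≈ 11.8244.

11.8244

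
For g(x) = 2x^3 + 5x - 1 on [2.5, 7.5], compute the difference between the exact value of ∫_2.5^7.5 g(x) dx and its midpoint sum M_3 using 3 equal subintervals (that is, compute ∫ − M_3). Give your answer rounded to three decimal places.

Exact integral: ∫_2.5^7.5 g(x) dx = 1682.5.
M_3 ≈ 1647.77778.
Error ≈ 1682.5 − 1647.77778 ≈ 34.722.

34.722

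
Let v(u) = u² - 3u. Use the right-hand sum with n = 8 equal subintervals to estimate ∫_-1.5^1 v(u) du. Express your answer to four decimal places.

2.0068

Δu = (1 − (-1.5))/8 = 0.3125.
Right endpoints: -1.1875, -0.875, -0.5625, -0.25, 0.0625, 0.375, 0.6875, 1.
v(-1.1875) = 4.97265625, v(-0.875) = 3.390625, v(-0.5625) = 2.00390625, v(-0.25) = 0.8125, v(0.0625) = -0.18359375, v(0.375) = -0.984375, v(0.6875) = -1.58984375, v(1) = -2.
Sum = Δu · [v(-1.1875) + v(-0.875) + v(-0.5625) + ...].
Sum ≈ 2.0068.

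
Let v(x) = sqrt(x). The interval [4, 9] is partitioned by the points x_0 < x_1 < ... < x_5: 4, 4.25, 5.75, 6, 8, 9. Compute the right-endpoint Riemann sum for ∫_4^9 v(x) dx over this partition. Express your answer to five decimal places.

Subinterval widths: 0.25, 1.5, 0.25, 2, 1.
Right endpoints: 4.25, 5.75, 6, 8, 9.
v(4.25) ≈ 2.06155, v(5.75) ≈ 2.39792, v(6) ≈ 2.44949, v(8) ≈ 2.82843, v(9) ≈ 3.00000.
Sum = Σ Δx_i · v(x_i).
Sum ≈ 13.38149.

13.38149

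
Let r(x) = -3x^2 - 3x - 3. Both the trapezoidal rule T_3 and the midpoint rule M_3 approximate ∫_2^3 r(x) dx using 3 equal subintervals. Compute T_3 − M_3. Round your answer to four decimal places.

T_3 ≈ -29.555556.
M_3 ≈ -29.472222.
T_3 − M_3 ≈ -0.0833.

-0.0833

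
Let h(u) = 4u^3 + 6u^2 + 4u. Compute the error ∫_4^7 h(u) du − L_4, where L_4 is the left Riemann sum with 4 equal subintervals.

Exact integral: ∫_4^7 h(u) du = 2769.
L_4 = 2292.
Error = 2769 − 2292 = 477.

477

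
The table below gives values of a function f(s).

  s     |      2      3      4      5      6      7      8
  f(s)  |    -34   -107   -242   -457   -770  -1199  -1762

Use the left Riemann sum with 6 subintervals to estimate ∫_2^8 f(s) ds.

-2809

Δs = 1.
Sum = 1·[(-34) + (-107) + (-242) + (-457) + (-770) + (-1199)] = -2809.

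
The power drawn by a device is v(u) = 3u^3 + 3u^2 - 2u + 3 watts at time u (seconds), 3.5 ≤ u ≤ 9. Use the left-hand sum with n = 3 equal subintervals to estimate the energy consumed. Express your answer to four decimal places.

3558.8056

Δu = (9 − 3.5)/3 = 11/6.
Left endpoints: 3.5, 16/3, 43/6.
v(3.5) = 161.375, v(16/3) = 4795/9, v(43/6) = 89785/72.
Sum = Δu · [v(3.5) + v(16/3) + v(43/6)].
Sum ≈ 3558.8056.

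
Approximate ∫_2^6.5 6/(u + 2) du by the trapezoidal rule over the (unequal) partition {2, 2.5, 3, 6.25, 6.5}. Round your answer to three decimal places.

4.653

Subinterval widths: 0.5, 0.5, 3.25, 0.25.
f(2) = 1.5, f(2.5) = 4/3, f(3) = 1.2, f(6.25) = 8/11, f(6.5) = 12/17.
On each subinterval the trapezoid contributes (Δu_i/2)·[f(u_{i-1}) + f(u_i)].
Sum ≈ 4.653.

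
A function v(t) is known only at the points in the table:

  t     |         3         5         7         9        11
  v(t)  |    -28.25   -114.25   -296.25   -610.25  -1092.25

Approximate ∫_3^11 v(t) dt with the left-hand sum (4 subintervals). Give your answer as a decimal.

-2098

Δt = 2.
Sum = 2·[(-28.25) + (-114.25) + (-296.25) + (-610.25)] = -2098.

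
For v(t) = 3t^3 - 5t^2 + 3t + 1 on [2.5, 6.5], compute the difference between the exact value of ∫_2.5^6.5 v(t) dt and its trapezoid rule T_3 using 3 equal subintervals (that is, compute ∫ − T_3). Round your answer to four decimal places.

-42.0741

Exact integral: ∫_2.5^6.5 v(t) dt ≈ 935.833333.
T_3 ≈ 977.907407.
Error ≈ 935.833333 − 977.907407 ≈ -42.0741.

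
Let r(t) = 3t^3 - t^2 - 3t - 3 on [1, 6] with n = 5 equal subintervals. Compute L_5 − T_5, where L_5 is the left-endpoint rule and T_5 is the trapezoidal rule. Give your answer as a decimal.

-297.5

L_5 = 560.
T_5 = 857.5.
L_5 − T_5 = -297.5.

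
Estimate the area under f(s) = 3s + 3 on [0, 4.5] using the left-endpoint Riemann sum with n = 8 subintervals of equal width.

40.078125

Δs = (4.5 − 0)/8 = 0.5625.
Left endpoints: 0, 0.5625, 1.125, 1.6875, 2.25, 2.8125, 3.375, 3.9375.
f(0) = 3, f(0.5625) = 4.6875, f(1.125) = 6.375, f(1.6875) = 8.0625, f(2.25) = 9.75, f(2.8125) = 11.4375, f(3.375) = 13.125, f(3.9375) = 14.8125.
Sum = Δs · [f(0) + f(0.5625) + f(1.125) + ...].
Sum = 40.078125.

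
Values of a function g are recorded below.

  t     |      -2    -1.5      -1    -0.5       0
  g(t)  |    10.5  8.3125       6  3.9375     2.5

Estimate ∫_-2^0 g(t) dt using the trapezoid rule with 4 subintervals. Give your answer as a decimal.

Δt = 0.5.
T_4 = (0.5/2)·[10.5 + 2·8.3125 + 2·6 + 2·3.9375 + 2.5] = 12.375.

12.375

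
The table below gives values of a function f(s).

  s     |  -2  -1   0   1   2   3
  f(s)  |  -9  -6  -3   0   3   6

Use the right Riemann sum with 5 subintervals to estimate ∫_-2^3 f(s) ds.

0

Δs = 1.
Sum = 1·[(-6) + (-3) + 0 + 3 + 6] = 0.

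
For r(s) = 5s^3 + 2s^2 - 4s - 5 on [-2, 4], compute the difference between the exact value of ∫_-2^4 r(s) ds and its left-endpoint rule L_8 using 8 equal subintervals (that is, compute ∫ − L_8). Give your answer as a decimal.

125.4375

Exact integral: ∫_-2^4 r(s) ds = 294.
L_8 = 168.5625.
Error = 294 − 168.5625 = 125.4375.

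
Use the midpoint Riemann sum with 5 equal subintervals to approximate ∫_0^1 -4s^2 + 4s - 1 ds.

-0.32

Δs = (1 − 0)/5 = 0.2.
Midpoints: 0.1, 0.3, 0.5, 0.7, 0.9.
f(0.1) = -0.64, f(0.3) = -0.16, f(0.5) = 0, f(0.7) = -0.16, f(0.9) = -0.64.
Sum = Δs · [f(0.1) + f(0.3) + f(0.5) + f(0.7) + f(0.9)].
Sum = -0.32.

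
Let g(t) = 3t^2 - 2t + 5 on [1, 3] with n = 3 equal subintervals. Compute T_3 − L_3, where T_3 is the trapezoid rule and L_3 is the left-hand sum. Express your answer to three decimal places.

6.667

T_3 ≈ 28.44444.
L_3 ≈ 21.77778.
T_3 − L_3 ≈ 6.667.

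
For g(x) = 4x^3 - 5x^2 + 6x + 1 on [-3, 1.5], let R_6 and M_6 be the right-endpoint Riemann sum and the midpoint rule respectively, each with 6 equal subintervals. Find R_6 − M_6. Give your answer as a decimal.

59.484375

R_6 = -79.875.
M_6 = -139.359375.
R_6 − M_6 = 59.484375.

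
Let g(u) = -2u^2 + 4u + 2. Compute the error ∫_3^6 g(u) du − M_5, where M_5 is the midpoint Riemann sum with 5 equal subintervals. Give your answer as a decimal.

Exact integral: ∫_3^6 g(u) du = -66.
M_5 = -65.82.
Error = -66 − (-65.82) = -0.18.

-0.18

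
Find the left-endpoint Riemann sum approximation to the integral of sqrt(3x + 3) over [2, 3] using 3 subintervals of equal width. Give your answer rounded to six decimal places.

3.159634

Δx = (3 − 2)/3 = 1/3.
Left endpoints: 2, 7/3, 8/3.
f(2) ≈ 3.000000, f(7/3) ≈ 3.162278, f(8/3) ≈ 3.316625.
Sum = Δx · [f(2) + f(7/3) + f(8/3)].
Sum ≈ 3.159634.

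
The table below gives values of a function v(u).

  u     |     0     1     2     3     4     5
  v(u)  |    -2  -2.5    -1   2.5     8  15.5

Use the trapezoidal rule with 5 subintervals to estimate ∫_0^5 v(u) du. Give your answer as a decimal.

13.75

Δu = 1.
T_5 = (1/2)·[(-2) + 2·(-2.5) + 2·(-1) + 2·2.5 + 2·8 + 15.5] = 13.75.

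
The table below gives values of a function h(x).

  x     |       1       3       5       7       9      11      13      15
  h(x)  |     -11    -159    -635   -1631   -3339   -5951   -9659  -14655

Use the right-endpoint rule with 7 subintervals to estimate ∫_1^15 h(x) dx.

-72058

Δx = 2.
Sum = 2·[(-159) + (-635) + (-1631) + (-3339) + (-5951) + (-9659) + (-14655)] = -72058.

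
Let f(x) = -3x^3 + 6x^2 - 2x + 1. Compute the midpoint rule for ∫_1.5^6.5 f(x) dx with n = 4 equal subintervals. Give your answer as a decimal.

Δx = (6.5 − 1.5)/4 = 1.25.
Midpoints: 2.125, 3.375, 4.625, 5.875.
f(2.125) = -2531/512, f(3.375) = -27001/512, f(4.625) = -90471/512, f(5.875) = -210941/512.
Sum = Δx · [f(2.125) + f(3.375) + f(4.625) + f(5.875)].
Sum = -807.96875.

-807.96875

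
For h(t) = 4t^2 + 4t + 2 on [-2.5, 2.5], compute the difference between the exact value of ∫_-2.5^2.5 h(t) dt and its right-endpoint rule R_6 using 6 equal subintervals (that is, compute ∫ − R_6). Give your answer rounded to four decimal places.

-10.6481

Exact integral: ∫_-2.5^2.5 h(t) dt ≈ 51.666667.
R_6 ≈ 62.314815.
Error ≈ 51.666667 − 62.314815 ≈ -10.6481.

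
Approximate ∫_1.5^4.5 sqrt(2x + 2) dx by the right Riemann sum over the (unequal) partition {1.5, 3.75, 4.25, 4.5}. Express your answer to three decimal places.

Subinterval widths: 2.25, 0.5, 0.25.
Right endpoints: 3.75, 4.25, 4.5.
f(3.75) ≈ 3.082, f(4.25) ≈ 3.240, f(4.5) ≈ 3.317.
Sum = Σ Δx_i · f(x_i).
Sum ≈ 9.384.

9.384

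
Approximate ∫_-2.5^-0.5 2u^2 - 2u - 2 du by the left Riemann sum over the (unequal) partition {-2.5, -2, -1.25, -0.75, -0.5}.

Subinterval widths: 0.5, 0.75, 0.5, 0.25.
Left endpoints: -2.5, -2, -1.25, -0.75.
f(-2.5) = 15.5, f(-2) = 10, f(-1.25) = 3.625, f(-0.75) = 0.625.
Sum = Σ Δu_i · f(u_i).
Sum = 17.21875.

17.21875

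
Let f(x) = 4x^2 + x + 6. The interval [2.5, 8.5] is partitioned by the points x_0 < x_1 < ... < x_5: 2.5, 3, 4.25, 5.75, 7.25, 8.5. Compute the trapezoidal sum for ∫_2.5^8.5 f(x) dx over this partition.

874.1875

Subinterval widths: 0.5, 1.25, 1.5, 1.5, 1.25.
f(2.5) = 33.5, f(3) = 45, f(4.25) = 82.5, f(5.75) = 144, f(7.25) = 223.5, f(8.5) = 303.5.
On each subinterval the trapezoid contributes (Δx_i/2)·[f(x_{i-1}) + f(x_i)].
Sum = 874.1875.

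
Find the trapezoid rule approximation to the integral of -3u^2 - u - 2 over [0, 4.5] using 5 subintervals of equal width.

Δu = (4.5 − 0)/5 = 0.9.
f(0) = -2, f(0.9) = -5.33, f(1.8) = -13.52, f(2.7) = -26.57, f(3.6) = -44.48, f(4.5) = -67.25.
T_5 = (Δu/2)·[f(u_0) + 2f(u_1) + ... + 2f(u_{4}) + f(u_5)].
Sum = -112.0725.

-112.0725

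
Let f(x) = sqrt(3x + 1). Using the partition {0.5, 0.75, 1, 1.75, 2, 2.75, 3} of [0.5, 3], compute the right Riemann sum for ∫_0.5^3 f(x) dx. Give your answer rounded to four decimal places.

Subinterval widths: 0.25, 0.25, 0.75, 0.25, 0.75, 0.25.
Right endpoints: 0.75, 1, 1.75, 2, 2.75, 3.
f(0.75) ≈ 1.8028, f(1) ≈ 2.0000, f(1.75) ≈ 2.5000, f(2) ≈ 2.6458, f(2.75) ≈ 3.0414, f(3) ≈ 3.1623.
Sum = Σ Δx_i · f(x_i).
Sum ≈ 6.5587.

6.5587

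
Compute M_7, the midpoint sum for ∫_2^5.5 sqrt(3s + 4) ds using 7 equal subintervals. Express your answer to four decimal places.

Δs = (5.5 − 2)/7 = 0.5.
Midpoints: 2.25, 2.75, 3.25, 3.75, 4.25, 4.75, 5.25.
f(2.25) ≈ 3.2787, f(2.75) ≈ 3.5000, f(3.25) ≈ 3.7081, f(3.75) ≈ 3.9051, f(4.25) ≈ 4.0927, f(4.75) ≈ 4.2720, f(5.25) ≈ 4.4441.
Sum = Δs · [f(2.25) + f(2.75) + f(3.25) + ...].
Sum ≈ 13.6004.

13.6004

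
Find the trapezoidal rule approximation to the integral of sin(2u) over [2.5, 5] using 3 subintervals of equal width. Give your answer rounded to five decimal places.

0.42498

Δu = (5 − 2.5)/3 = 5/6.
f(2.5) ≈ -0.95892, f(10/3) ≈ 0.37415, f(25/6) ≈ 0.88729, f(5) ≈ -0.54402.
T_3 = (Δu/2)·[f(u_0) + 2f(u_1) + 2f(u_2) + f(u_3)].
Sum ≈ 0.42498.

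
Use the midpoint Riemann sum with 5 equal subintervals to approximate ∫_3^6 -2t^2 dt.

Δt = (6 − 3)/5 = 0.6.
Midpoints: 3.3, 3.9, 4.5, 5.1, 5.7.
f(3.3) = -21.78, f(3.9) = -30.42, f(4.5) = -40.5, f(5.1) = -52.02, f(5.7) = -64.98.
Sum = Δt · [f(3.3) + f(3.9) + f(4.5) + f(5.1) + f(5.7)].
Sum = -125.82.

-125.82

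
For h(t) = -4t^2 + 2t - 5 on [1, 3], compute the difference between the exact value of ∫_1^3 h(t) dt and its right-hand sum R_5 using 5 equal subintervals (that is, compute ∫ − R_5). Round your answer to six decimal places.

Exact integral: ∫_1^3 h(t) dt ≈ -36.66666667.
R_5 = -42.48.
Error ≈ -36.66666667 − (-42.48) ≈ 5.813333.

5.813333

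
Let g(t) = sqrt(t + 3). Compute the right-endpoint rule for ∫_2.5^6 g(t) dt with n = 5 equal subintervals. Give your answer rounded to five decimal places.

Δt = (6 − 2.5)/5 = 0.7.
Right endpoints: 3.2, 3.9, 4.6, 5.3, 6.
g(3.2) ≈ 2.48998, g(3.9) ≈ 2.62679, g(4.6) ≈ 2.75681, g(5.3) ≈ 2.88097, g(6) ≈ 3.00000.
Sum = Δt · [g(3.2) + g(3.9) + g(4.6) + g(5.3) + g(6)].
Sum ≈ 9.62818.

9.62818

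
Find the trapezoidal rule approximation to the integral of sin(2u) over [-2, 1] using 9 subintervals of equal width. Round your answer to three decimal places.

-0.114

Δu = (1 − (-2))/9 = 1/3.
f(-2) ≈ 0.757, f(-5/3) ≈ 0.191, f(-4/3) ≈ -0.457, f(-1) ≈ -0.909, f(-2/3) ≈ -0.972, f(-1/3) ≈ -0.618, f(0) ≈ 0.000, f(1/3) ≈ 0.618, f(2/3) ≈ 0.972, f(1) ≈ 0.909.
T_9 = (Δu/2)·[f(u_0) + 2f(u_1) + ... + 2f(u_{8}) + f(u_9)].
Sum ≈ -0.114.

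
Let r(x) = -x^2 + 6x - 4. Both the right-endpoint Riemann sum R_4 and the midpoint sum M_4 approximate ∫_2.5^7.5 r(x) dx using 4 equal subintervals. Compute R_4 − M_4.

-14.453125

R_4 = -19.21875.
M_4 = -4.765625.
R_4 − M_4 = -14.453125.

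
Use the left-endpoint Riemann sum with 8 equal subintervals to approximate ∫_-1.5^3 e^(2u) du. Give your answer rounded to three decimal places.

109.075

Δu = (3 − (-1.5))/8 = 0.5625.
Left endpoints: -1.5, -0.9375, -0.375, 0.1875, 0.75, 1.3125, 1.875, 2.4375.
f(-1.5) ≈ 0.050, f(-0.9375) ≈ 0.153, f(-0.375) ≈ 0.472, f(0.1875) ≈ 1.455, f(0.75) ≈ 4.482, f(1.3125) ≈ 13.805, f(1.875) ≈ 42.521, f(2.4375) ≈ 130.974.
Sum = Δu · [f(-1.5) + f(-0.9375) + f(-0.375) + ...].
Sum ≈ 109.075.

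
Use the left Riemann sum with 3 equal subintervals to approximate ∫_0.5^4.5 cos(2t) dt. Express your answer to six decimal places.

Δt = (4.5 − 0.5)/3 = 4/3.
Left endpoints: 0.5, 11/6, 19/6.
f(0.5) ≈ 0.540302, f(11/6) ≈ -0.865287, f(19/6) ≈ 0.998743.
Sum = Δt · [f(0.5) + f(11/6) + f(19/6)].
Sum ≈ 0.898344.

0.898344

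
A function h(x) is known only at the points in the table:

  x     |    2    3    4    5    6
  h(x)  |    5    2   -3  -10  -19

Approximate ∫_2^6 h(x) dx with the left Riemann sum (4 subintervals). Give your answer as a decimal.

-6

Δx = 1.
Sum = 1·[5 + 2 + (-3) + (-10)] = -6.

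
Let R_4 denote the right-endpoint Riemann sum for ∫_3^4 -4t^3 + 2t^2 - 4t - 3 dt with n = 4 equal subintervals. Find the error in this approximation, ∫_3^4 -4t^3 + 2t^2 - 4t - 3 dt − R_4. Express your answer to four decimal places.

Exact integral: ∫_3^4 f(t) dt ≈ -167.333333.
R_4 = -185.
Error ≈ -167.333333 − (-185) ≈ 17.6667.

17.6667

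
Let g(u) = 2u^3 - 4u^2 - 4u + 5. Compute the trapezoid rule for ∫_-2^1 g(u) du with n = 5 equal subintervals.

0.24

Δu = (1 − (-2))/5 = 0.6.
g(-2) = -19, g(-1.4) = -2.728, g(-0.8) = 4.616, g(-0.2) = 5.624, g(0.4) = 2.888, g(1) = -1.
T_5 = (Δu/2)·[g(u_0) + 2g(u_1) + ... + 2g(u_{4}) + g(u_5)].
Sum = 0.24.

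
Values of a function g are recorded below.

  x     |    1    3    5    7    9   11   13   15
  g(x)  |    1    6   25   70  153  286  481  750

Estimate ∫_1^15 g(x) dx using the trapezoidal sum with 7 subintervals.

2793

Δx = 2.
T_7 = (2/2)·[1 + 2·6 + 2·25 + 2·70 + 2·153 + 2·286 + 2·481 + 750] = 2793.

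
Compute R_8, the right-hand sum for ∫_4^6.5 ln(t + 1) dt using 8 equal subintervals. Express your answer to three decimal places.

4.627

Δt = (6.5 − 4)/8 = 0.3125.
Right endpoints: 4.3125, 4.625, 4.9375, 5.25, 5.5625, 5.875, 6.1875, 6.5.
f(4.3125) ≈ 1.670, f(4.625) ≈ 1.727, f(4.9375) ≈ 1.781, f(5.25) ≈ 1.833, f(5.5625) ≈ 1.881, f(5.875) ≈ 1.928, f(6.1875) ≈ 1.972, f(6.5) ≈ 2.015.
Sum = Δt · [f(4.3125) + f(4.625) + f(4.9375) + ...].
Sum ≈ 4.627.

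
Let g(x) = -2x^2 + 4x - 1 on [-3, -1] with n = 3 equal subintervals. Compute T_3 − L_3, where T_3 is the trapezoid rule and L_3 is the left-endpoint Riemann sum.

8

T_3 ≈ -35.62963.
L_3 ≈ -43.62963.
T_3 − L_3 = 8.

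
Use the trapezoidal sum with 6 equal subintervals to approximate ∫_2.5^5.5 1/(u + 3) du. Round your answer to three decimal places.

0.436

Δu = (5.5 − 2.5)/6 = 0.5.
f(2.5) = 2/11, f(3) = 1/6, f(3.5) = 2/13, f(4) = 1/7, f(4.5) = 2/15, f(5) = 0.125, f(5.5) = 2/17.
T_6 = (Δu/2)·[f(u_0) + 2f(u_1) + ... + 2f(u_{5}) + f(u_6)].
Sum ≈ 0.436.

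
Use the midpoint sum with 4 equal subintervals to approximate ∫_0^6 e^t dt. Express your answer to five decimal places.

367.03813

Δt = (6 − 0)/4 = 1.5.
Midpoints: 0.75, 2.25, 3.75, 5.25.
f(0.75) ≈ 2.11700, f(2.25) ≈ 9.48774, f(3.75) ≈ 42.52108, f(5.25) ≈ 190.56627.
Sum = Δt · [f(0.75) + f(2.25) + f(3.75) + f(5.25)].
Sum ≈ 367.03813.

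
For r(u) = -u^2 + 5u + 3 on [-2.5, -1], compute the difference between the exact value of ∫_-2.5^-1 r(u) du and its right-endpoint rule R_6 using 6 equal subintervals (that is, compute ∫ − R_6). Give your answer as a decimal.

Exact integral: ∫_-2.5^-1 r(u) du = -13.5.
R_6 = -11.921875.
Error = -13.5 − (-11.921875) = -1.578125.

-1.578125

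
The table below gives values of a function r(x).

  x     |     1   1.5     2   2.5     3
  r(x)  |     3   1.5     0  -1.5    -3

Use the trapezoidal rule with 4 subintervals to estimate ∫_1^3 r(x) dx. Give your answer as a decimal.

Δx = 0.5.
T_4 = (0.5/2)·[3 + 2·1.5 + 2·0 + 2·(-1.5) + (-3)] = 0.

0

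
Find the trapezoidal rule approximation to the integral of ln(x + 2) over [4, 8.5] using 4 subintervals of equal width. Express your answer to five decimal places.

Δx = (8.5 − 4)/4 = 1.125.
f(4) ≈ 1.79176, f(5.125) ≈ 1.96361, f(6.25) ≈ 2.11021, f(7.375) ≈ 2.23805, f(8.5) ≈ 2.35138.
T_4 = (Δx/2)·[f(x_0) + 2f(x_1) + 2f(x_2) + 2f(x_3) + f(x_4)].
Sum ≈ 9.43137.

9.43137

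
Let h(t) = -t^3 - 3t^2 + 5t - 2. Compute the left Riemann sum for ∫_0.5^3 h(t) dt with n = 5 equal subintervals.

Δt = (3 − 0.5)/5 = 0.5.
Left endpoints: 0.5, 1, 1.5, 2, 2.5.
h(0.5) = -0.375, h(1) = -1, h(1.5) = -4.625, h(2) = -12, h(2.5) = -23.875.
Sum = Δt · [h(0.5) + h(1) + h(1.5) + h(2) + h(2.5)].
Sum = -20.9375.

-20.9375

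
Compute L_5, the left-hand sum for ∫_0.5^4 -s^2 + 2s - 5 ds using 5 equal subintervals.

-20.265

Δs = (4 − 0.5)/5 = 0.7.
Left endpoints: 0.5, 1.2, 1.9, 2.6, 3.3.
f(0.5) = -4.25, f(1.2) = -4.04, f(1.9) = -4.81, f(2.6) = -6.56, f(3.3) = -9.29.
Sum = Δs · [f(0.5) + f(1.2) + f(1.9) + f(2.6) + f(3.3)].
Sum = -20.265.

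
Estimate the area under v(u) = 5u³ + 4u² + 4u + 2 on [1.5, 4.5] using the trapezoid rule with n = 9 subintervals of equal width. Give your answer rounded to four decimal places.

667.9722

Δu = (4.5 − 1.5)/9 = 1/3.
v(1.5) = 33.875, v(11/6) = 11575/216, v(13/6) = 17345/216, v(2.5) = 115.125, v(17/6) = 34381/216, v(19/6) = 46127/216, v(3.5) = 279.375, v(23/6) = 77275/216, v(25/6) = 97157/216, v(4.5) = 556.625.
T_9 = (Δu/2)·[v(u_0) + 2v(u_1) + ... + 2v(u_{8}) + v(u_9)].
Sum ≈ 667.9722.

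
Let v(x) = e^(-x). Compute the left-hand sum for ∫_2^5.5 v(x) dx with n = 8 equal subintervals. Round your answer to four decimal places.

Δx = (5.5 − 2)/8 = 0.4375.
Left endpoints: 2, 2.4375, 2.875, 3.3125, 3.75, 4.1875, 4.625, 5.0625.
v(2) ≈ 0.1353, v(2.4375) ≈ 0.0874, v(2.875) ≈ 0.0564, v(3.3125) ≈ 0.0364, v(3.75) ≈ 0.0235, v(4.1875) ≈ 0.0152, v(4.625) ≈ 0.0098, v(5.0625) ≈ 0.0063.
Sum = Δx · [v(2) + v(2.4375) + v(2.875) + ...].
Sum ≈ 0.1620.

0.1620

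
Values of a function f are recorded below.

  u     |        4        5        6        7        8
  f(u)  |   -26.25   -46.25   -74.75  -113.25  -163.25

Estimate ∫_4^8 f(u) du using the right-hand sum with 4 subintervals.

-397.5

Δu = 1.
Sum = 1·[(-46.25) + (-74.75) + (-113.25) + (-163.25)] = -397.5.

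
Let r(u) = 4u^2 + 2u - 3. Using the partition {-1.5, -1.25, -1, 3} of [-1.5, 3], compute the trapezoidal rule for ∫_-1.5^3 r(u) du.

76.4375

Subinterval widths: 0.25, 0.25, 4.
r(-1.5) = 3, r(-1.25) = 0.75, r(-1) = -1, r(3) = 39.
On each subinterval the trapezoid contributes (Δu_i/2)·[r(u_{i-1}) + r(u_i)].
Sum = 76.4375.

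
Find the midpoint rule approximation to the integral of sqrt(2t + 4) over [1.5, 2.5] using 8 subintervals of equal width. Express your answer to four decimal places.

Δt = (2.5 − 1.5)/8 = 0.125.
Midpoints: 1.5625, 1.6875, 1.8125, 1.9375, 2.0625, 2.1875, 2.3125, 2.4375.
f(1.5625) ≈ 2.6693, f(1.6875) ≈ 2.7157, f(1.8125) ≈ 2.7613, f(1.9375) ≈ 2.8062, f(2.0625) ≈ 2.8504, f(2.1875) ≈ 2.8940, f(2.3125) ≈ 2.9368, f(2.4375) ≈ 2.9791.
Sum = Δt · [f(1.5625) + f(1.6875) + f(1.8125) + ...].
Sum ≈ 2.8266.

2.8266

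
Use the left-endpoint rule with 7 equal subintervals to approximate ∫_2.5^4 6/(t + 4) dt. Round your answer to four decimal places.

Δt = (4 − 2.5)/7 = 3/14.
Left endpoints: 2.5, 19/7, 41/14, 22/7, 47/14, 25/7, 53/14.
f(2.5) = 12/13, f(19/7) = 42/47, f(41/14) = 84/97, f(22/7) = 0.84, f(47/14) = 84/103, f(25/7) = 42/53, f(53/14) = 84/109.
Sum = Δt · [f(2.5) + f(19/7) + f(41/14) + ...].
Sum ≈ 1.2646.

1.2646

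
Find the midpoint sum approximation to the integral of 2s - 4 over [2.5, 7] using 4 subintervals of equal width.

Δs = (7 − 2.5)/4 = 1.125.
Midpoints: 3.0625, 4.1875, 5.3125, 6.4375.
f(3.0625) = 2.125, f(4.1875) = 4.375, f(5.3125) = 6.625, f(6.4375) = 8.875.
Sum = Δs · [f(3.0625) + f(4.1875) + f(5.3125) + f(6.4375)].
Sum = 24.75.

24.75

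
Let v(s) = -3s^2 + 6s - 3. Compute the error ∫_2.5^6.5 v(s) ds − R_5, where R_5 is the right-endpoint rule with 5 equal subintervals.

34.88

Exact integral: ∫_2.5^6.5 v(s) ds = -163.
R_5 = -197.88.
Error = -163 − (-197.88) = 34.88.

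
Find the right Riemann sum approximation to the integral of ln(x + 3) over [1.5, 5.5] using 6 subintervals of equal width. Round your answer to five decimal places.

7.63034

Δx = (5.5 − 1.5)/6 = 2/3.
Right endpoints: 13/6, 17/6, 3.5, 25/6, 29/6, 5.5.
f(13/6) ≈ 1.64223, f(17/6) ≈ 1.76359, f(3.5) ≈ 1.87180, f(25/6) ≈ 1.96944, f(29/6) ≈ 2.05839, f(5.5) ≈ 2.14007.
Sum = Δx · [f(13/6) + f(17/6) + f(3.5) + ...].
Sum ≈ 7.63034.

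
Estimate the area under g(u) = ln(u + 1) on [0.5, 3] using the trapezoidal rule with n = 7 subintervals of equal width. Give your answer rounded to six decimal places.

2.432563

Δu = (3 − 0.5)/7 = 5/14.
g(0.5) ≈ 0.405465, g(6/7) ≈ 0.619039, g(17/14) ≈ 0.794930, g(11/7) ≈ 0.944462, g(27/14) ≈ 1.074515, g(16/7) ≈ 1.189584, g(37/14) ≈ 1.292768, g(3) ≈ 1.386294.
T_7 = (Δu/2)·[g(u_0) + 2g(u_1) + ... + 2g(u_{6}) + g(u_7)].
Sum ≈ 2.432563.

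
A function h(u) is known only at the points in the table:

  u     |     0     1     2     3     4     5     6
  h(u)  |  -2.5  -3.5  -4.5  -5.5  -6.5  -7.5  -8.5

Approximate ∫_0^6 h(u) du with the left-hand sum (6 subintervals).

-30

Δu = 1.
Sum = 1·[(-2.5) + (-3.5) + (-4.5) + (-5.5) + (-6.5) + (-7.5)] = -30.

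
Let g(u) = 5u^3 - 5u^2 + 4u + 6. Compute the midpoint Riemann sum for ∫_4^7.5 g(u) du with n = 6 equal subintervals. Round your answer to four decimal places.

Δu = (7.5 − 4)/6 = 7/12.
Midpoints: 103/24, 4.875, 131/24, 145/24, 6.625, 173/24.
g(103/24) = 4510811/13824, g(4.875) = 248811/512, g(131/24) = 9565903/13824, g(145/24) = 13137149/13824, g(6.625) = 648665/512, g(173/24) = 22778641/13824.
Sum = Δu · [g(103/24) + g(4.875) + g(131/24) + ...].
Sum ≈ 3132.0559.

3132.0559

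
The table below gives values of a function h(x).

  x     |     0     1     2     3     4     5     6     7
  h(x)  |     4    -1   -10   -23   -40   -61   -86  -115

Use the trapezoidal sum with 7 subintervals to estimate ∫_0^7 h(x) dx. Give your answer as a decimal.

Δx = 1.
T_7 = (1/2)·[4 + 2·(-1) + 2·(-10) + 2·(-23) + 2·(-40) + 2·(-61) + 2·(-86) + (-115)] = -276.5.

-276.5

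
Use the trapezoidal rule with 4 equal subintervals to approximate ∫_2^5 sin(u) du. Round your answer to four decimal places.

Δu = (5 − 2)/4 = 0.75.
f(2) ≈ 0.9093, f(2.75) ≈ 0.3817, f(3.5) ≈ -0.3508, f(4.25) ≈ -0.8950, f(5) ≈ -0.9589.
T_4 = (Δu/2)·[f(u_0) + 2f(u_1) + 2f(u_2) + 2f(u_3) + f(u_4)].
Sum ≈ -0.6667.

-0.6667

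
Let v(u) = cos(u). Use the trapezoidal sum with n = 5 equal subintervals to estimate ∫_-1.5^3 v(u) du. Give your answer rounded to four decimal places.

1.0607

Δu = (3 − (-1.5))/5 = 0.9.
v(-1.5) ≈ 0.0707, v(-0.6) ≈ 0.8253, v(0.3) ≈ 0.9553, v(1.2) ≈ 0.3624, v(2.1) ≈ -0.5048, v(3) ≈ -0.9900.
T_5 = (Δu/2)·[v(u_0) + 2v(u_1) + ... + 2v(u_{4}) + v(u_5)].
Sum ≈ 1.0607.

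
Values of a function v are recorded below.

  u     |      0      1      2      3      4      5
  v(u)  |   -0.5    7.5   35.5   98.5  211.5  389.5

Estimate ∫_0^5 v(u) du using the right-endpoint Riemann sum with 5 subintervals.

Δu = 1.
Sum = 1·[7.5 + 35.5 + 98.5 + 211.5 + 389.5] = 742.5.

742.5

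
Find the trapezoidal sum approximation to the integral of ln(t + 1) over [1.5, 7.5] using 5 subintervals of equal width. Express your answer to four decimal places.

Δt = (7.5 − 1.5)/5 = 1.2.
f(1.5) ≈ 0.9163, f(2.7) ≈ 1.3083, f(3.9) ≈ 1.5892, f(5.1) ≈ 1.8083, f(6.3) ≈ 1.9879, f(7.5) ≈ 2.1401.
T_5 = (Δt/2)·[f(t_0) + 2f(t_1) + ... + 2f(t_{4}) + f(t_5)].
Sum ≈ 9.8663.

9.8663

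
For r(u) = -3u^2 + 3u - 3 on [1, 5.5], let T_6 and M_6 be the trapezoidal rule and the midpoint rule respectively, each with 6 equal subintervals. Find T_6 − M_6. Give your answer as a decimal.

-1.8984375

T_6 = -136.265625.
M_6 = -134.3671875.
T_6 − M_6 = -1.8984375.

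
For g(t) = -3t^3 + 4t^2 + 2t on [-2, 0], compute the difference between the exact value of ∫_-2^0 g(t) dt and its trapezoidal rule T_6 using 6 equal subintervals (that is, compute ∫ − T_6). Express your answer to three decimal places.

Exact integral: ∫_-2^0 g(t) dt ≈ 18.66667.
T_6 ≈ 19.14815.
Error ≈ 18.66667 − 19.14815 ≈ -0.481.

-0.481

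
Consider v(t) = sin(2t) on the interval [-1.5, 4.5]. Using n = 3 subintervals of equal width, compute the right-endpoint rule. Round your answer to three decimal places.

0.589

Δt = (4.5 − (-1.5))/3 = 2.
Right endpoints: 0.5, 2.5, 4.5.
v(0.5) ≈ 0.841, v(2.5) ≈ -0.959, v(4.5) ≈ 0.412.
Sum = Δt · [v(0.5) + v(2.5) + v(4.5)].
Sum ≈ 0.589.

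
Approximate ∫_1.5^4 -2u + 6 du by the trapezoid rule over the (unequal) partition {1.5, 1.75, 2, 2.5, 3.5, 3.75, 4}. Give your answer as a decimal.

Subinterval widths: 0.25, 0.25, 0.5, 1, 0.25, 0.25.
f(1.5) = 3, f(1.75) = 2.5, f(2) = 2, f(2.5) = 1, f(3.5) = -1, f(3.75) = -1.5, f(4) = -2.
On each subinterval the trapezoid contributes (Δu_i/2)·[f(u_{i-1}) + f(u_i)].
Sum = 1.25.

1.25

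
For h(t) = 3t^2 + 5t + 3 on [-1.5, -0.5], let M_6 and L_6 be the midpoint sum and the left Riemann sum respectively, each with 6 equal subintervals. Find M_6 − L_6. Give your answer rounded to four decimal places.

-0.1042

M_6 ≈ 1.243056.
L_6 ≈ 1.347222.
M_6 − L_6 ≈ -0.1042.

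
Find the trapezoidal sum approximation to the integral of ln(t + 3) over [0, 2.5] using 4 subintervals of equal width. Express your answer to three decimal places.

3.575

Δt = (2.5 − 0)/4 = 0.625.
f(0) ≈ 1.099, f(0.625) ≈ 1.288, f(1.25) ≈ 1.447, f(1.875) ≈ 1.584, f(2.5) ≈ 1.705.
T_4 = (Δt/2)·[f(t_0) + 2f(t_1) + 2f(t_2) + 2f(t_3) + f(t_4)].
Sum ≈ 3.575.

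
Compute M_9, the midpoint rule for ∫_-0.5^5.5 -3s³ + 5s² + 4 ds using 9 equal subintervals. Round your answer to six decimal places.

Δs = (5.5 − (-0.5))/9 = 2/3.
Midpoints: -1/6, 0.5, 7/6, 11/6, 2.5, 19/6, 23/6, 4.5, 31/6.
f(-1/6) = 299/72, f(0.5) = 4.875, f(7/6) = 145/24, f(11/6) = 167/72, f(2.5) = -11.625, f(19/6) = -41.125, f(23/6) = -6589/72, f(4.5) = -168.125, f(31/6) = -6631/24.
Sum = Δs · [f(-1/6) + f(0.5) + f(7/6) + ...].
Sum ≈ -380.861111.

-380.861111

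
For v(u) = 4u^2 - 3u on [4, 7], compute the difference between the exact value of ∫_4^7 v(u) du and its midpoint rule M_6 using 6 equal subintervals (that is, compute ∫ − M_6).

Exact integral: ∫_4^7 v(u) du = 322.5.
M_6 = 322.25.
Error = 322.5 − 322.25 = 0.25.

0.25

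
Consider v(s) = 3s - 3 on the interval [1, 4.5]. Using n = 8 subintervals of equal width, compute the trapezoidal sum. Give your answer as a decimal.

18.375

Δs = (4.5 − 1)/8 = 0.4375.
v(1) = 0, v(1.4375) = 1.3125, v(1.875) = 2.625, v(2.3125) = 3.9375, v(2.75) = 5.25, v(3.1875) = 6.5625, v(3.625) = 7.875, v(4.0625) = 9.1875, v(4.5) = 10.5.
T_8 = (Δs/2)·[v(s_0) + 2v(s_1) + ... + 2v(s_{7}) + v(s_8)].
Sum = 18.375.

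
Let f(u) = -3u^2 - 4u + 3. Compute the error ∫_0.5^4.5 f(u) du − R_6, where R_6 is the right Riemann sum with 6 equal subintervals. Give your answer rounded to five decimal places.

Exact integral: ∫_0.5^4.5 f(u) du = -119.
R_6 ≈ -145.2222222.
Error ≈ -119 − (-145.2222222) ≈ 26.22222.

26.22222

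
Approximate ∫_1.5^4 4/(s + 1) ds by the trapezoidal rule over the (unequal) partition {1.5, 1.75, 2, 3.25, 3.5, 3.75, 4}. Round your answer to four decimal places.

Subinterval widths: 0.25, 0.25, 1.25, 0.25, 0.25, 0.25.
f(1.5) = 1.6, f(1.75) = 16/11, f(2) = 4/3, f(3.25) = 16/17, f(3.5) = 8/9, f(3.75) = 16/19, f(4) = 0.8.
On each subinterval the trapezoid contributes (Δs_i/2)·[f(s_{i-1}) + f(s_i)].
Sum ≈ 2.8023.

2.8023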